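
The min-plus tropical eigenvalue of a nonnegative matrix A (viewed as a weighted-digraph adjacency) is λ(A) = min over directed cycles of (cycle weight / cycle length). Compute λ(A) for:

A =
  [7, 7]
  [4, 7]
λ(A) = 11/2

Enumerate directed cycles and compute their means (weight / length). Sample:
  cycle 0 → 0: weight = 7, length = 1, mean = 7/1 ≈ 7.000
  cycle 1 → 1: weight = 7, length = 1, mean = 7/1 ≈ 7.000
  cycle 0 → 1 → 0: weight = 11, length = 2, mean = 11/2 ≈ 5.500
  cycle 1 → 0 → 1: weight = 11, length = 2, mean = 11/2 ≈ 5.500
Minimum mean = 5.500, attained e.g. along the cycle 0 → 1 → 0 with weight 11 and length 2. So λ(A) = 11/2 = 11/2.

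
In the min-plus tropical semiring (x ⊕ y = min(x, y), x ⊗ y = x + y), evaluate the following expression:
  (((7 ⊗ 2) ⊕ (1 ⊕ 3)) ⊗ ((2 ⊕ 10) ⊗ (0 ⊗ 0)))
(((7 ⊗ 2) ⊕ (1 ⊕ 3)) ⊗ ((2 ⊕ 10) ⊗ (0 ⊗ 0))) = 3

Expand innermost to outermost. Recall ⊕ takes the minimum of its arguments and ⊗ takes their sum. Working out the expression (((7 ⊗ 2) ⊕ (1 ⊕ 3)) ⊗ ((2 ⊕ 10) ⊗ (0 ⊗ 0))) gives 3.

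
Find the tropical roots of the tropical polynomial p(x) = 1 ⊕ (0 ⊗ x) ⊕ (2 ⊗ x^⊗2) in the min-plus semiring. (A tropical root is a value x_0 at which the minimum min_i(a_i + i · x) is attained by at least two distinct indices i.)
Roots: {-2, 1}

Each tropical root is a break point of the lower envelope of the lines y = a_i + i · x (there are 3 lines, with slopes 0, 1, ..., 2). Only the lines that attain the minimum somewhere contribute to roots; other lines are dominated. Here the surviving (envelope) indices are i = 2, i = 1, i = 0.
Intersections between consecutive envelope lines give the roots: for adjacent envelope indices i < j the intersection is x = (a_i − a_j) / (j − i). Reading off the sorted break points: {-2, 1}.
Verification: at each break x_0, at least two indices attain the minimum of min_i(a_i + i · x_0).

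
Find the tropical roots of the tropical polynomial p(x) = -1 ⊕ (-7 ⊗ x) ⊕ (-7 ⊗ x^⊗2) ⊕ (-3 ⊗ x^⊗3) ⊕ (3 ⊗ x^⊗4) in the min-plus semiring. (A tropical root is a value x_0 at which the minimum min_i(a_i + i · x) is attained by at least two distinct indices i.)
Roots: {-6, -4, 0, 6}

Each tropical root is a break point of the lower envelope of the lines y = a_i + i · x (there are 5 lines, with slopes 0, 1, ..., 4). Only the lines that attain the minimum somewhere contribute to roots; other lines are dominated. Here the surviving (envelope) indices are i = 4, i = 3, i = 2, i = 1, i = 0.
Intersections between consecutive envelope lines give the roots: for adjacent envelope indices i < j the intersection is x = (a_i − a_j) / (j − i). Reading off the sorted break points: {-6, -4, 0, 6}.
Verification: at each break x_0, at least two indices attain the minimum of min_i(a_i + i · x_0).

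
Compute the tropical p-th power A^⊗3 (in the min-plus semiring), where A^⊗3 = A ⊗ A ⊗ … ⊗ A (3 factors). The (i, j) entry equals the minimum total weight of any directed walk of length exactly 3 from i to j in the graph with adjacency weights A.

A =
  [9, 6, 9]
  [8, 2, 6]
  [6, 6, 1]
A^⊗3 =
  [16, 10, 11]
  [12, 6, 8]
  [8, 8, 3]

Each entry (A^⊗3)_ij equals the minimum over all length-3 walks i = v_0 → v_1 → … → v_3 = j of Σ_t A[v_t][v_{t+1}]. For example, for (i, j) = (0, 2) we minimise over 9 possible intermediate vertex sequences; the minimum is 11, attained along the walk 0 → 2 → 2 → 2.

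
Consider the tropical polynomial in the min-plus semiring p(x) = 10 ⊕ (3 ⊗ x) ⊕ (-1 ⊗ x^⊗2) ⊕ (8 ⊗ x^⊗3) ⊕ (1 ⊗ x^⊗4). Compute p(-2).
p(-2) = -7

A tropical monomial a ⊗ x^⊗i evaluates to a + i · x. Evaluating each term at x = -2:
  Term 0 contributes 10 + 0 · -2 = 10
  Term 1 contributes 3 + 1 · -2 = 1
  Term 2 contributes -1 + 2 · -2 = -5
  Term 3 contributes 8 + 3 · -2 = 2
  Term 4 contributes 1 + 4 · -2 = -7
p(-2) = ⊕ of these = min[10, 1, -5, 2, -7] = -7.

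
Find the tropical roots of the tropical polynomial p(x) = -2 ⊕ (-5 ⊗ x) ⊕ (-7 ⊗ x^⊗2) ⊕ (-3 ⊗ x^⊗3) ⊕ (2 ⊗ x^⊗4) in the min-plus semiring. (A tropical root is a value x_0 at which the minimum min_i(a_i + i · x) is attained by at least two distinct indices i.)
Roots: {-5, -4, 2, 3}

Each tropical root is a break point of the lower envelope of the lines y = a_i + i · x (there are 5 lines, with slopes 0, 1, ..., 4). Only the lines that attain the minimum somewhere contribute to roots; other lines are dominated. Here the surviving (envelope) indices are i = 4, i = 3, i = 2, i = 1, i = 0.
Intersections between consecutive envelope lines give the roots: for adjacent envelope indices i < j the intersection is x = (a_i − a_j) / (j − i). Reading off the sorted break points: {-5, -4, 2, 3}.
Verification: at each break x_0, at least two indices attain the minimum of min_i(a_i + i · x_0).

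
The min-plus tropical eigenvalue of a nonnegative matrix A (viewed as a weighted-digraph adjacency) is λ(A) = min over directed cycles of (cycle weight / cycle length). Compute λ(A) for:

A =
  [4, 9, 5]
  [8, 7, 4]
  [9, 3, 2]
λ(A) = 2

Enumerate directed cycles and compute their means (weight / length). Sample:
  cycle 0 → 0: weight = 4, length = 1, mean = 4/1 ≈ 4.000
  cycle 1 → 1: weight = 7, length = 1, mean = 7/1 ≈ 7.000
  cycle 2 → 2: weight = 2, length = 1, mean = 2/1 ≈ 2.000
  cycle 0 → 1 → 0: weight = 17, length = 2, mean = 17/2 ≈ 8.500
  cycle 0 → 2 → 0: weight = 14, length = 2, mean = 14/2 ≈ 7.000
  cycle 1 → 0 → 1: weight = 17, length = 2, mean = 17/2 ≈ 8.500
Minimum mean = 2.000, attained e.g. along the cycle 2 → 2 with weight 2 and length 1. So λ(A) = 2/1 = 2.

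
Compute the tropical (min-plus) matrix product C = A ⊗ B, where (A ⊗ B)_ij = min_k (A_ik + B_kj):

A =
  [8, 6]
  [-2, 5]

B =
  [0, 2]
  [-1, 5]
A ⊗ B =
  [5, 10]
  [-2, 0]

Apply the min-plus product entry-by-entry:
  C[0][0] = min over k of (A[0][0] + B[0][0] = 8 + 0 = 8, A[0][1] + B[1][0] = 6 + -1 = 5) = 5 (attained at k = 1)
  C[0][1] = min over k of (A[0][0] + B[0][1] = 8 + 2 = 10, A[0][1] + B[1][1] = 6 + 5 = 11) = 10 (attained at k = 0)
  C[1][0] = min over k of (A[1][0] + B[0][0] = -2 + 0 = -2, A[1][1] + B[1][0] = 5 + -1 = 4) = -2 (attained at k = 0)
  C[1][1] = min over k of (A[1][0] + B[0][1] = -2 + 2 = 0, A[1][1] + B[1][1] = 5 + 5 = 10) = 0 (attained at k = 0)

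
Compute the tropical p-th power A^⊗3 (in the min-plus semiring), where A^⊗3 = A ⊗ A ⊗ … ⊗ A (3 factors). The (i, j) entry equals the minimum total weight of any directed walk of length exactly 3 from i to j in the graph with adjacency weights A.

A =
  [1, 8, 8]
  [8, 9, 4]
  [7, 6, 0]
A^⊗3 =
  [3, 10, 8]
  [10, 10, 4]
  [7, 6, 0]

Each entry (A^⊗3)_ij equals the minimum over all length-3 walks i = v_0 → v_1 → … → v_3 = j of Σ_t A[v_t][v_{t+1}]. For example, for (i, j) = (0, 2) we minimise over 9 possible intermediate vertex sequences; the minimum is 8, attained along the walk 0 → 2 → 2 → 2.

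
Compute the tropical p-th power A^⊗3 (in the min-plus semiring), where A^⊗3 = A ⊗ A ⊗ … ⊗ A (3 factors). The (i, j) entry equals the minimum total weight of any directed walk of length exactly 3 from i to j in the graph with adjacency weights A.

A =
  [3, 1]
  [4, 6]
A^⊗3 =
  [8, 6]
  [9, 8]

Each entry (A^⊗3)_ij equals the minimum over all length-3 walks i = v_0 → v_1 → … → v_3 = j of Σ_t A[v_t][v_{t+1}]. For example, for (i, j) = (0, 1) we minimise over 4 possible intermediate vertex sequences; the minimum is 6, attained along the walk 0 → 1 → 0 → 1.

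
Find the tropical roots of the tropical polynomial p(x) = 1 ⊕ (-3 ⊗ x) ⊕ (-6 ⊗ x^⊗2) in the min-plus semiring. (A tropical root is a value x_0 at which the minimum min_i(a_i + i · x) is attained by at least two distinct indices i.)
Roots: {3, 4}

Each tropical root is a break point of the lower envelope of the lines y = a_i + i · x (there are 3 lines, with slopes 0, 1, ..., 2). Only the lines that attain the minimum somewhere contribute to roots; other lines are dominated. Here the surviving (envelope) indices are i = 2, i = 1, i = 0.
Intersections between consecutive envelope lines give the roots: for adjacent envelope indices i < j the intersection is x = (a_i − a_j) / (j − i). Reading off the sorted break points: {3, 4}.
Verification: at each break x_0, at least two indices attain the minimum of min_i(a_i + i · x_0).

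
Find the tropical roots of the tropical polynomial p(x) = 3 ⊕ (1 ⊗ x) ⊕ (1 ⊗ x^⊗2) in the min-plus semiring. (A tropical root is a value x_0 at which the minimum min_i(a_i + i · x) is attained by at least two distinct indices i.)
Roots: {0, 2}

Each tropical root is a break point of the lower envelope of the lines y = a_i + i · x (there are 3 lines, with slopes 0, 1, ..., 2). Only the lines that attain the minimum somewhere contribute to roots; other lines are dominated. Here the surviving (envelope) indices are i = 2, i = 1, i = 0.
Intersections between consecutive envelope lines give the roots: for adjacent envelope indices i < j the intersection is x = (a_i − a_j) / (j − i). Reading off the sorted break points: {0, 2}.
Verification: at each break x_0, at least two indices attain the minimum of min_i(a_i + i · x_0).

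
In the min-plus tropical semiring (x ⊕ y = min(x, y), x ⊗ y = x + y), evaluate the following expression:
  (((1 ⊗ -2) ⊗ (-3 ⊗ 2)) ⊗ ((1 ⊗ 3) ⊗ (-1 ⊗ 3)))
(((1 ⊗ -2) ⊗ (-3 ⊗ 2)) ⊗ ((1 ⊗ 3) ⊗ (-1 ⊗ 3))) = 4

Expand innermost to outermost. Recall ⊕ takes the minimum of its arguments and ⊗ takes their sum. Working out the expression (((1 ⊗ -2) ⊗ (-3 ⊗ 2)) ⊗ ((1 ⊗ 3) ⊗ (-1 ⊗ 3))) gives 4.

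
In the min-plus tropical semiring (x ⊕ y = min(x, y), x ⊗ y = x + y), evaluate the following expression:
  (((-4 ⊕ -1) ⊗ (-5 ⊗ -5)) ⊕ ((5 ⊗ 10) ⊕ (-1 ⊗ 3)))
(((-4 ⊕ -1) ⊗ (-5 ⊗ -5)) ⊕ ((5 ⊗ 10) ⊕ (-1 ⊗ 3))) = -14

Expand innermost to outermost. Recall ⊕ takes the minimum of its arguments and ⊗ takes their sum. Working out the expression (((-4 ⊕ -1) ⊗ (-5 ⊗ -5)) ⊕ ((5 ⊗ 10) ⊕ (-1 ⊗ 3))) gives -14.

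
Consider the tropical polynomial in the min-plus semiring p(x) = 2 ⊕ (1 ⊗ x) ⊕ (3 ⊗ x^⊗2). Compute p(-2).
p(-2) = -1

A tropical monomial a ⊗ x^⊗i evaluates to a + i · x. Evaluating each term at x = -2:
  Term 0 contributes 2 + 0 · -2 = 2
  Term 1 contributes 1 + 1 · -2 = -1
  Term 2 contributes 3 + 2 · -2 = -1
p(-2) = ⊕ of these = min[2, -1, -1] = -1.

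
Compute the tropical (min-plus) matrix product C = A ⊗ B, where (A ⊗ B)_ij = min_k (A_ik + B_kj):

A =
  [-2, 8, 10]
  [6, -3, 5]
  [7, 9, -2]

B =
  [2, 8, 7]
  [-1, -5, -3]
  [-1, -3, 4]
A ⊗ B =
  [0, 3, 5]
  [-4, -8, -6]
  [-3, -5, 2]

Apply the min-plus product entry-by-entry:
  C[0][0] = min over k of (A[0][0] + B[0][0] = -2 + 2 = 0, A[0][1] + B[1][0] = 8 + -1 = 7, A[0][2] + B[2][0] = 10 + -1 = 9) = 0 (attained at k = 0)
  C[0][1] = min over k of (A[0][0] + B[0][1] = -2 + 8 = 6, A[0][1] + B[1][1] = 8 + -5 = 3, A[0][2] + B[2][1] = 10 + -3 = 7) = 3 (attained at k = 1)
  C[0][2] = min over k of (A[0][0] + B[0][2] = -2 + 7 = 5, A[0][1] + B[1][2] = 8 + -3 = 5, A[0][2] + B[2][2] = 10 + 4 = 14) = 5 (attained at k = 0)
  C[1][0] = min over k of (A[1][0] + B[0][0] = 6 + 2 = 8, A[1][1] + B[1][0] = -3 + -1 = -4, A[1][2] + B[2][0] = 5 + -1 = 4) = -4 (attained at k = 1)
  C[1][1] = min over k of (A[1][0] + B[0][1] = 6 + 8 = 14, A[1][1] + B[1][1] = -3 + -5 = -8, A[1][2] + B[2][1] = 5 + -3 = 2) = -8 (attained at k = 1)
  C[1][2] = min over k of (A[1][0] + B[0][2] = 6 + 7 = 13, A[1][1] + B[1][2] = -3 + -3 = -6, A[1][2] + B[2][2] = 5 + 4 = 9) = -6 (attained at k = 1)
  C[2][0] = min over k of (A[2][0] + B[0][0] = 7 + 2 = 9, A[2][1] + B[1][0] = 9 + -1 = 8, A[2][2] + B[2][0] = -2 + -1 = -3) = -3 (attained at k = 2)
  C[2][1] = min over k of (A[2][0] + B[0][1] = 7 + 8 = 15, A[2][1] + B[1][1] = 9 + -5 = 4, A[2][2] + B[2][1] = -2 + -3 = -5) = -5 (attained at k = 2)
  C[2][2] = min over k of (A[2][0] + B[0][2] = 7 + 7 = 14, A[2][1] + B[1][2] = 9 + -3 = 6, A[2][2] + B[2][2] = -2 + 4 = 2) = 2 (attained at k = 2)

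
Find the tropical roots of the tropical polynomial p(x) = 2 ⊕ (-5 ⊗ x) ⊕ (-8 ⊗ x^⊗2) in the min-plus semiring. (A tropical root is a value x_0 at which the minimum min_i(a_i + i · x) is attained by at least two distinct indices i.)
Roots: {3, 7}

Each tropical root is a break point of the lower envelope of the lines y = a_i + i · x (there are 3 lines, with slopes 0, 1, ..., 2). Only the lines that attain the minimum somewhere contribute to roots; other lines are dominated. Here the surviving (envelope) indices are i = 2, i = 1, i = 0.
Intersections between consecutive envelope lines give the roots: for adjacent envelope indices i < j the intersection is x = (a_i − a_j) / (j − i). Reading off the sorted break points: {3, 7}.
Verification: at each break x_0, at least two indices attain the minimum of min_i(a_i + i · x_0).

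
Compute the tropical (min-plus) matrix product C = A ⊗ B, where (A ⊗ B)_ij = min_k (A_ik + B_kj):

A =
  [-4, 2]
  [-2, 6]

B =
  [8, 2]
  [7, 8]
A ⊗ B =
  [4, -2]
  [6, 0]

Apply the min-plus product entry-by-entry:
  C[0][0] = min over k of (A[0][0] + B[0][0] = -4 + 8 = 4, A[0][1] + B[1][0] = 2 + 7 = 9) = 4 (attained at k = 0)
  C[0][1] = min over k of (A[0][0] + B[0][1] = -4 + 2 = -2, A[0][1] + B[1][1] = 2 + 8 = 10) = -2 (attained at k = 0)
  C[1][0] = min over k of (A[1][0] + B[0][0] = -2 + 8 = 6, A[1][1] + B[1][0] = 6 + 7 = 13) = 6 (attained at k = 0)
  C[1][1] = min over k of (A[1][0] + B[0][1] = -2 + 2 = 0, A[1][1] + B[1][1] = 6 + 8 = 14) = 0 (attained at k = 0)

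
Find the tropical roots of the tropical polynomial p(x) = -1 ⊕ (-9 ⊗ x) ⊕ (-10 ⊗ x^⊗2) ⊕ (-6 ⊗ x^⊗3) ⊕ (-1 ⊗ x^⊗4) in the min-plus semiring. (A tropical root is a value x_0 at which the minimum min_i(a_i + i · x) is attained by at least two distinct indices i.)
Roots: {-5, -4, 1, 8}

Each tropical root is a break point of the lower envelope of the lines y = a_i + i · x (there are 5 lines, with slopes 0, 1, ..., 4). Only the lines that attain the minimum somewhere contribute to roots; other lines are dominated. Here the surviving (envelope) indices are i = 4, i = 3, i = 2, i = 1, i = 0.
Intersections between consecutive envelope lines give the roots: for adjacent envelope indices i < j the intersection is x = (a_i − a_j) / (j − i). Reading off the sorted break points: {-5, -4, 1, 8}.
Verification: at each break x_0, at least two indices attain the minimum of min_i(a_i + i · x_0).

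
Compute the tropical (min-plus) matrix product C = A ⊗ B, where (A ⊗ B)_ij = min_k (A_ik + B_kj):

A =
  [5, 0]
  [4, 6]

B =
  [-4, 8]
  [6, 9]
A ⊗ B =
  [1, 9]
  [0, 12]

Apply the min-plus product entry-by-entry:
  C[0][0] = min over k of (A[0][0] + B[0][0] = 5 + -4 = 1, A[0][1] + B[1][0] = 0 + 6 = 6) = 1 (attained at k = 0)
  C[0][1] = min over k of (A[0][0] + B[0][1] = 5 + 8 = 13, A[0][1] + B[1][1] = 0 + 9 = 9) = 9 (attained at k = 1)
  C[1][0] = min over k of (A[1][0] + B[0][0] = 4 + -4 = 0, A[1][1] + B[1][0] = 6 + 6 = 12) = 0 (attained at k = 0)
  C[1][1] = min over k of (A[1][0] + B[0][1] = 4 + 8 = 12, A[1][1] + B[1][1] = 6 + 9 = 15) = 12 (attained at k = 0)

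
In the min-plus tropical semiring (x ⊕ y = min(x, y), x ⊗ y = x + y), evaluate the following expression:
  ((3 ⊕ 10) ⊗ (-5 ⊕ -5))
((3 ⊕ 10) ⊗ (-5 ⊕ -5)) = -2

Expand innermost to outermost. Recall ⊕ takes the minimum of its arguments and ⊗ takes their sum. Working out the expression ((3 ⊕ 10) ⊗ (-5 ⊕ -5)) gives -2.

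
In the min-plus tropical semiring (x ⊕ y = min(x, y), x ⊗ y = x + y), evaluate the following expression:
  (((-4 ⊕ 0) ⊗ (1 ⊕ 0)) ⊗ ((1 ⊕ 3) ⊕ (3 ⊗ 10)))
(((-4 ⊕ 0) ⊗ (1 ⊕ 0)) ⊗ ((1 ⊕ 3) ⊕ (3 ⊗ 10))) = -3

Expand innermost to outermost. Recall ⊕ takes the minimum of its arguments and ⊗ takes their sum. Working out the expression (((-4 ⊕ 0) ⊗ (1 ⊕ 0)) ⊗ ((1 ⊕ 3) ⊕ (3 ⊗ 10))) gives -3.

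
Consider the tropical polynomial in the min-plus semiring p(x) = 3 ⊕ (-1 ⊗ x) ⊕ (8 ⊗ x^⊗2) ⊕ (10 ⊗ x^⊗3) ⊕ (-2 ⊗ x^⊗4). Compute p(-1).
p(-1) = -6

A tropical monomial a ⊗ x^⊗i evaluates to a + i · x. Evaluating each term at x = -1:
  Term 0 contributes 3 + 0 · -1 = 3
  Term 1 contributes -1 + 1 · -1 = -2
  Term 2 contributes 8 + 2 · -1 = 6
  Term 3 contributes 10 + 3 · -1 = 7
  Term 4 contributes -2 + 4 · -1 = -6
p(-1) = ⊕ of these = min[3, -2, 6, 7, -6] = -6.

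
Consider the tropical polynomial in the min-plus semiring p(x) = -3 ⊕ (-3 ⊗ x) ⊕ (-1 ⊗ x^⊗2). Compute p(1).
p(1) = -3

A tropical monomial a ⊗ x^⊗i evaluates to a + i · x. Evaluating each term at x = 1:
  Term 0 contributes -3 + 0 · 1 = -3
  Term 1 contributes -3 + 1 · 1 = -2
  Term 2 contributes -1 + 2 · 1 = 1
p(1) = ⊕ of these = min[-3, -2, 1] = -3.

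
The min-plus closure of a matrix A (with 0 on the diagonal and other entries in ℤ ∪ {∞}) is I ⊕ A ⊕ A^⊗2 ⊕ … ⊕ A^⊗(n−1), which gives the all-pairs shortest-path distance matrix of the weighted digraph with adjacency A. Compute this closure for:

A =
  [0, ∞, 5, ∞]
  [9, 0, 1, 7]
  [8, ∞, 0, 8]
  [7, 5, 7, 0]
Closure =
  [0, 18, 5, 13]
  [9, 0, 1, 7]
  [8, 13, 0, 8]
  [7, 5, 6, 0]

This is the Floyd-Warshall all-pairs shortest-path computation. For each intermediate vertex k = 0, 1, …, 3, update dist[i][j] ← min(dist[i][j], dist[i][k] + dist[k][j]). The final matrix gives, for each (i, j), the minimum total weight of any directed path from i to j (possibly empty when i = j).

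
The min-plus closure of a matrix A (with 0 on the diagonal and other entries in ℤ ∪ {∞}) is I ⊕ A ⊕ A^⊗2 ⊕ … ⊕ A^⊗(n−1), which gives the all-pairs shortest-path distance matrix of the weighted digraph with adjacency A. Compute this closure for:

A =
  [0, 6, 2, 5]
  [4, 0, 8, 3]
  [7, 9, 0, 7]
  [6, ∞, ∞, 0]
Closure =
  [0, 6, 2, 5]
  [4, 0, 6, 3]
  [7, 9, 0, 7]
  [6, 12, 8, 0]

This is the Floyd-Warshall all-pairs shortest-path computation. For each intermediate vertex k = 0, 1, …, 3, update dist[i][j] ← min(dist[i][j], dist[i][k] + dist[k][j]). The final matrix gives, for each (i, j), the minimum total weight of any directed path from i to j (possibly empty when i = j).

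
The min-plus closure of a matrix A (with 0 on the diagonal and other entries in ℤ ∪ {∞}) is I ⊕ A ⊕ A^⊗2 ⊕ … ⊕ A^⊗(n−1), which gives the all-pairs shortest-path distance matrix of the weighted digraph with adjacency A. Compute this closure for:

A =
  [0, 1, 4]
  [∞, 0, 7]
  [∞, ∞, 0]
Closure =
  [0, 1, 4]
  [∞, 0, 7]
  [∞, ∞, 0]

This is the Floyd-Warshall all-pairs shortest-path computation. For each intermediate vertex k = 0, 1, …, 2, update dist[i][j] ← min(dist[i][j], dist[i][k] + dist[k][j]). The final matrix gives, for each (i, j), the minimum total weight of any directed path from i to j (possibly empty when i = j).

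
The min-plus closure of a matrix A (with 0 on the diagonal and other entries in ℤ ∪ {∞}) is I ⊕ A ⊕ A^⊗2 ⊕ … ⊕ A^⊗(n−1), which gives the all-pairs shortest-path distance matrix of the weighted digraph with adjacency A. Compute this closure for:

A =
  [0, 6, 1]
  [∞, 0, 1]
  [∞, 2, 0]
Closure =
  [0, 3, 1]
  [∞, 0, 1]
  [∞, 2, 0]

This is the Floyd-Warshall all-pairs shortest-path computation. For each intermediate vertex k = 0, 1, …, 2, update dist[i][j] ← min(dist[i][j], dist[i][k] + dist[k][j]). The final matrix gives, for each (i, j), the minimum total weight of any directed path from i to j (possibly empty when i = j).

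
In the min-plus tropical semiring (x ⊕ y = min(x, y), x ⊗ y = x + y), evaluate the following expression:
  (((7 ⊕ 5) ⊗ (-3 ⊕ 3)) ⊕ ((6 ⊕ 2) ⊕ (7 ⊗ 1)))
(((7 ⊕ 5) ⊗ (-3 ⊕ 3)) ⊕ ((6 ⊕ 2) ⊕ (7 ⊗ 1))) = 2

Expand innermost to outermost. Recall ⊕ takes the minimum of its arguments and ⊗ takes their sum. Working out the expression (((7 ⊕ 5) ⊗ (-3 ⊕ 3)) ⊕ ((6 ⊕ 2) ⊕ (7 ⊗ 1))) gives 2.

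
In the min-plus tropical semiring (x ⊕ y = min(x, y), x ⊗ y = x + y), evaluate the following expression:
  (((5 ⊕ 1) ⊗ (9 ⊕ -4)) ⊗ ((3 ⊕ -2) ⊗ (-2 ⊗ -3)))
(((5 ⊕ 1) ⊗ (9 ⊕ -4)) ⊗ ((3 ⊕ -2) ⊗ (-2 ⊗ -3))) = -10

Expand innermost to outermost. Recall ⊕ takes the minimum of its arguments and ⊗ takes their sum. Working out the expression (((5 ⊕ 1) ⊗ (9 ⊕ -4)) ⊗ ((3 ⊕ -2) ⊗ (-2 ⊗ -3))) gives -10.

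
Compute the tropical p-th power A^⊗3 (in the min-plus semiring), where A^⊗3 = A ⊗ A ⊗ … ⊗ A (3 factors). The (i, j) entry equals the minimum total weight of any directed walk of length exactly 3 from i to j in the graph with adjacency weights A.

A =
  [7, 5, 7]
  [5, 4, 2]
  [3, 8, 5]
A^⊗3 =
  [10, 13, 11]
  [9, 10, 10]
  [13, 12, 10]

Each entry (A^⊗3)_ij equals the minimum over all length-3 walks i = v_0 → v_1 → … → v_3 = j of Σ_t A[v_t][v_{t+1}]. For example, for (i, j) = (0, 2) we minimise over 9 possible intermediate vertex sequences; the minimum is 11, attained along the walk 0 → 1 → 1 → 2.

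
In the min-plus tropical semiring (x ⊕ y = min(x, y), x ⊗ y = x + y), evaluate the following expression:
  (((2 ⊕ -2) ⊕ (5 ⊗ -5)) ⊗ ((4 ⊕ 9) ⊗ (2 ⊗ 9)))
(((2 ⊕ -2) ⊕ (5 ⊗ -5)) ⊗ ((4 ⊕ 9) ⊗ (2 ⊗ 9))) = 13

Expand innermost to outermost. Recall ⊕ takes the minimum of its arguments and ⊗ takes their sum. Working out the expression (((2 ⊕ -2) ⊕ (5 ⊗ -5)) ⊗ ((4 ⊕ 9) ⊗ (2 ⊗ 9))) gives 13.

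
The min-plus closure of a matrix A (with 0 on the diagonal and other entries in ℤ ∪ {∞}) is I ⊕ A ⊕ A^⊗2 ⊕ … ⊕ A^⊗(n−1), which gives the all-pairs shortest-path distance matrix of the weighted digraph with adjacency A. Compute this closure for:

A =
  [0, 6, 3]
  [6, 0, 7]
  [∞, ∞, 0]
Closure =
  [0, 6, 3]
  [6, 0, 7]
  [∞, ∞, 0]

This is the Floyd-Warshall all-pairs shortest-path computation. For each intermediate vertex k = 0, 1, …, 2, update dist[i][j] ← min(dist[i][j], dist[i][k] + dist[k][j]). The final matrix gives, for each (i, j), the minimum total weight of any directed path from i to j (possibly empty when i = j).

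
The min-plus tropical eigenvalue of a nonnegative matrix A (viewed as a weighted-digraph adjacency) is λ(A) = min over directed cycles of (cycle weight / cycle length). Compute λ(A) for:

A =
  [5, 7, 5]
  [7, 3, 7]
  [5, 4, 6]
λ(A) = 3

Enumerate directed cycles and compute their means (weight / length). Sample:
  cycle 0 → 0: weight = 5, length = 1, mean = 5/1 ≈ 5.000
  cycle 1 → 1: weight = 3, length = 1, mean = 3/1 ≈ 3.000
  cycle 2 → 2: weight = 6, length = 1, mean = 6/1 ≈ 6.000
  cycle 0 → 1 → 0: weight = 14, length = 2, mean = 14/2 ≈ 7.000
  cycle 0 → 2 → 0: weight = 10, length = 2, mean = 10/2 ≈ 5.000
  cycle 1 → 0 → 1: weight = 14, length = 2, mean = 14/2 ≈ 7.000
Minimum mean = 3.000, attained e.g. along the cycle 1 → 1 with weight 3 and length 1. So λ(A) = 3/1 = 3.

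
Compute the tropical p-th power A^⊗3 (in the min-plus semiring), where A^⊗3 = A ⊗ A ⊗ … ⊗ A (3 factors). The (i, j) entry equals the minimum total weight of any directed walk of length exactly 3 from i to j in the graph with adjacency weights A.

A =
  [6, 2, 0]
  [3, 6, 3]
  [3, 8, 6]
A^⊗3 =
  [8, 5, 3]
  [6, 8, 6]
  [6, 11, 8]

Each entry (A^⊗3)_ij equals the minimum over all length-3 walks i = v_0 → v_1 → … → v_3 = j of Σ_t A[v_t][v_{t+1}]. For example, for (i, j) = (0, 2) we minimise over 9 possible intermediate vertex sequences; the minimum is 3, attained along the walk 0 → 2 → 0 → 2.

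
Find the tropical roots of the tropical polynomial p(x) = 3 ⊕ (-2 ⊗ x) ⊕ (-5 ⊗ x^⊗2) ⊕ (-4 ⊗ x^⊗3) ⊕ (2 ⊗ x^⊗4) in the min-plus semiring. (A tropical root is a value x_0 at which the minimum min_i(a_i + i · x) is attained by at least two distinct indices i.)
Roots: {-6, -1, 3, 5}

Each tropical root is a break point of the lower envelope of the lines y = a_i + i · x (there are 5 lines, with slopes 0, 1, ..., 4). Only the lines that attain the minimum somewhere contribute to roots; other lines are dominated. Here the surviving (envelope) indices are i = 4, i = 3, i = 2, i = 1, i = 0.
Intersections between consecutive envelope lines give the roots: for adjacent envelope indices i < j the intersection is x = (a_i − a_j) / (j − i). Reading off the sorted break points: {-6, -1, 3, 5}.
Verification: at each break x_0, at least two indices attain the minimum of min_i(a_i + i · x_0).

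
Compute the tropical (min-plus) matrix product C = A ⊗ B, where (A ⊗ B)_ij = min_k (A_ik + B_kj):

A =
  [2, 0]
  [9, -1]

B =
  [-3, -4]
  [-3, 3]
A ⊗ B =
  [-3, -2]
  [-4, 2]

Apply the min-plus product entry-by-entry:
  C[0][0] = min over k of (A[0][0] + B[0][0] = 2 + -3 = -1, A[0][1] + B[1][0] = 0 + -3 = -3) = -3 (attained at k = 1)
  C[0][1] = min over k of (A[0][0] + B[0][1] = 2 + -4 = -2, A[0][1] + B[1][1] = 0 + 3 = 3) = -2 (attained at k = 0)
  C[1][0] = min over k of (A[1][0] + B[0][0] = 9 + -3 = 6, A[1][1] + B[1][0] = -1 + -3 = -4) = -4 (attained at k = 1)
  C[1][1] = min over k of (A[1][0] + B[0][1] = 9 + -4 = 5, A[1][1] + B[1][1] = -1 + 3 = 2) = 2 (attained at k = 1)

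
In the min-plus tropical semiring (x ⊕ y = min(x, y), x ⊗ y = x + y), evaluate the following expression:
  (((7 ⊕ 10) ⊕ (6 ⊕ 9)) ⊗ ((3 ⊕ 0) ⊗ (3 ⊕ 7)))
(((7 ⊕ 10) ⊕ (6 ⊕ 9)) ⊗ ((3 ⊕ 0) ⊗ (3 ⊕ 7))) = 9

Expand innermost to outermost. Recall ⊕ takes the minimum of its arguments and ⊗ takes their sum. Working out the expression (((7 ⊕ 10) ⊕ (6 ⊕ 9)) ⊗ ((3 ⊕ 0) ⊗ (3 ⊕ 7))) gives 9.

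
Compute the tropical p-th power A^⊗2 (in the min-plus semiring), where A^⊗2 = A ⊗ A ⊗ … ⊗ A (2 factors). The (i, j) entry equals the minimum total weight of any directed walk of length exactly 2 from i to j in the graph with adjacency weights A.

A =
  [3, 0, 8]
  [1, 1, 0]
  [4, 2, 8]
A^⊗2 =
  [1, 1, 0]
  [2, 1, 1]
  [3, 3, 2]

Each entry (A^⊗2)_ij equals the minimum over all length-2 walks i = v_0 → v_1 → … → v_2 = j of Σ_t A[v_t][v_{t+1}]. For example, for (i, j) = (0, 2) we minimise over 3 possible intermediate vertex sequences; the minimum is 0, attained along the walk 0 → 1 → 2.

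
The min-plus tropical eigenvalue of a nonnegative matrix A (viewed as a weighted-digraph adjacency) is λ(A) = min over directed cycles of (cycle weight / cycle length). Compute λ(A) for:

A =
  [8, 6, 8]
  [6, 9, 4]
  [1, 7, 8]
λ(A) = 11/3

Enumerate directed cycles and compute their means (weight / length). Sample:
  cycle 0 → 0: weight = 8, length = 1, mean = 8/1 ≈ 8.000
  cycle 1 → 1: weight = 9, length = 1, mean = 9/1 ≈ 9.000
  cycle 2 → 2: weight = 8, length = 1, mean = 8/1 ≈ 8.000
  cycle 0 → 1 → 0: weight = 12, length = 2, mean = 12/2 ≈ 6.000
  cycle 0 → 2 → 0: weight = 9, length = 2, mean = 9/2 ≈ 4.500
  cycle 1 → 0 → 1: weight = 12, length = 2, mean = 12/2 ≈ 6.000
Minimum mean = 3.667, attained e.g. along the cycle 0 → 1 → 2 → 0 with weight 11 and length 3. So λ(A) = 11/3 = 11/3.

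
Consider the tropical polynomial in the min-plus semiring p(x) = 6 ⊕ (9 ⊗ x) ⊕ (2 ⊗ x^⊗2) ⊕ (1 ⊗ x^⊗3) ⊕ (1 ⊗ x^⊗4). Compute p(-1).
p(-1) = -3

A tropical monomial a ⊗ x^⊗i evaluates to a + i · x. Evaluating each term at x = -1:
  Term 0 contributes 6 + 0 · -1 = 6
  Term 1 contributes 9 + 1 · -1 = 8
  Term 2 contributes 2 + 2 · -1 = 0
  Term 3 contributes 1 + 3 · -1 = -2
  Term 4 contributes 1 + 4 · -1 = -3
p(-1) = ⊕ of these = min[6, 8, 0, -2, -3] = -3.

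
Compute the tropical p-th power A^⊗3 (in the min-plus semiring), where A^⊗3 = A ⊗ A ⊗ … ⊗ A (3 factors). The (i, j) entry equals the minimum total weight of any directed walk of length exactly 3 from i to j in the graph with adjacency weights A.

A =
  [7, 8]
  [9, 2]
A^⊗3 =
  [19, 12]
  [13, 6]

Each entry (A^⊗3)_ij equals the minimum over all length-3 walks i = v_0 → v_1 → … → v_3 = j of Σ_t A[v_t][v_{t+1}]. For example, for (i, j) = (0, 1) we minimise over 4 possible intermediate vertex sequences; the minimum is 12, attained along the walk 0 → 1 → 1 → 1.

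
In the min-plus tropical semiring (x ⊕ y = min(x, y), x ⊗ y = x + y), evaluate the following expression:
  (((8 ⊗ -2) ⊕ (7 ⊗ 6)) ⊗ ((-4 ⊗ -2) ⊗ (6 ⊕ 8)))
(((8 ⊗ -2) ⊕ (7 ⊗ 6)) ⊗ ((-4 ⊗ -2) ⊗ (6 ⊕ 8))) = 6

Expand innermost to outermost. Recall ⊕ takes the minimum of its arguments and ⊗ takes their sum. Working out the expression (((8 ⊗ -2) ⊕ (7 ⊗ 6)) ⊗ ((-4 ⊗ -2) ⊗ (6 ⊕ 8))) gives 6.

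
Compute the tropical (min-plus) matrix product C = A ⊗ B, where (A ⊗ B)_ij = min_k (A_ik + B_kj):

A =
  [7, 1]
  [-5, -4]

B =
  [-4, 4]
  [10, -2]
A ⊗ B =
  [3, -1]
  [-9, -6]

Apply the min-plus product entry-by-entry:
  C[0][0] = min over k of (A[0][0] + B[0][0] = 7 + -4 = 3, A[0][1] + B[1][0] = 1 + 10 = 11) = 3 (attained at k = 0)
  C[0][1] = min over k of (A[0][0] + B[0][1] = 7 + 4 = 11, A[0][1] + B[1][1] = 1 + -2 = -1) = -1 (attained at k = 1)
  C[1][0] = min over k of (A[1][0] + B[0][0] = -5 + -4 = -9, A[1][1] + B[1][0] = -4 + 10 = 6) = -9 (attained at k = 0)
  C[1][1] = min over k of (A[1][0] + B[0][1] = -5 + 4 = -1, A[1][1] + B[1][1] = -4 + -2 = -6) = -6 (attained at k = 1)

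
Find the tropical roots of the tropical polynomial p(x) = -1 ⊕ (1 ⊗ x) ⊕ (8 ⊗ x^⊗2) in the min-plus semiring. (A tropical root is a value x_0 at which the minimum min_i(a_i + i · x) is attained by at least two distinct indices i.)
Roots: {-7, -2}

Each tropical root is a break point of the lower envelope of the lines y = a_i + i · x (there are 3 lines, with slopes 0, 1, ..., 2). Only the lines that attain the minimum somewhere contribute to roots; other lines are dominated. Here the surviving (envelope) indices are i = 2, i = 1, i = 0.
Intersections between consecutive envelope lines give the roots: for adjacent envelope indices i < j the intersection is x = (a_i − a_j) / (j − i). Reading off the sorted break points: {-7, -2}.
Verification: at each break x_0, at least two indices attain the minimum of min_i(a_i + i · x_0).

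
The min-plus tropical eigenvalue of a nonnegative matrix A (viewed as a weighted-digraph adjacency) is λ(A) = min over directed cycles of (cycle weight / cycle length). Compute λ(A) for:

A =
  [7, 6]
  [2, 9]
λ(A) = 4

Enumerate directed cycles and compute their means (weight / length). Sample:
  cycle 0 → 0: weight = 7, length = 1, mean = 7/1 ≈ 7.000
  cycle 1 → 1: weight = 9, length = 1, mean = 9/1 ≈ 9.000
  cycle 0 → 1 → 0: weight = 8, length = 2, mean = 8/2 ≈ 4.000
  cycle 1 → 0 → 1: weight = 8, length = 2, mean = 8/2 ≈ 4.000
Minimum mean = 4.000, attained e.g. along the cycle 0 → 1 → 0 with weight 8 and length 2. So λ(A) = 8/2 = 4.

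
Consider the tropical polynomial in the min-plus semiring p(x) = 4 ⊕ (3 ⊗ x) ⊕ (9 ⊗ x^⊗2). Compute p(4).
p(4) = 4

A tropical monomial a ⊗ x^⊗i evaluates to a + i · x. Evaluating each term at x = 4:
  Term 0 contributes 4 + 0 · 4 = 4
  Term 1 contributes 3 + 1 · 4 = 7
  Term 2 contributes 9 + 2 · 4 = 17
p(4) = ⊕ of these = min[4, 7, 17] = 4.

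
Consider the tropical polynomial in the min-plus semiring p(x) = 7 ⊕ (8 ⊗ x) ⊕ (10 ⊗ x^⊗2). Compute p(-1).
p(-1) = 7

A tropical monomial a ⊗ x^⊗i evaluates to a + i · x. Evaluating each term at x = -1:
  Term 0 contributes 7 + 0 · -1 = 7
  Term 1 contributes 8 + 1 · -1 = 7
  Term 2 contributes 10 + 2 · -1 = 8
p(-1) = ⊕ of these = min[7, 7, 8] = 7.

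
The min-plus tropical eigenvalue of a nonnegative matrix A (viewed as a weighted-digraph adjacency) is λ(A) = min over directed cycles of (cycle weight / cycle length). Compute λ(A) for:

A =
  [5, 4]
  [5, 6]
λ(A) = 9/2

Enumerate directed cycles and compute their means (weight / length). Sample:
  cycle 0 → 0: weight = 5, length = 1, mean = 5/1 ≈ 5.000
  cycle 1 → 1: weight = 6, length = 1, mean = 6/1 ≈ 6.000
  cycle 0 → 1 → 0: weight = 9, length = 2, mean = 9/2 ≈ 4.500
  cycle 1 → 0 → 1: weight = 9, length = 2, mean = 9/2 ≈ 4.500
Minimum mean = 4.500, attained e.g. along the cycle 0 → 1 → 0 with weight 9 and length 2. So λ(A) = 9/2 = 9/2.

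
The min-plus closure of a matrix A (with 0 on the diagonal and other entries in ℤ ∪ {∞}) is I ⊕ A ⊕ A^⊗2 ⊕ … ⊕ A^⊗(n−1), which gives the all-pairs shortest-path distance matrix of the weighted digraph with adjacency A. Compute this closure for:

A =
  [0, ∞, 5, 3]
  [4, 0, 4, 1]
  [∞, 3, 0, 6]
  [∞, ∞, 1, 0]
Closure =
  [0, 7, 4, 3]
  [4, 0, 2, 1]
  [7, 3, 0, 4]
  [8, 4, 1, 0]

This is the Floyd-Warshall all-pairs shortest-path computation. For each intermediate vertex k = 0, 1, …, 3, update dist[i][j] ← min(dist[i][j], dist[i][k] + dist[k][j]). The final matrix gives, for each (i, j), the minimum total weight of any directed path from i to j (possibly empty when i = j).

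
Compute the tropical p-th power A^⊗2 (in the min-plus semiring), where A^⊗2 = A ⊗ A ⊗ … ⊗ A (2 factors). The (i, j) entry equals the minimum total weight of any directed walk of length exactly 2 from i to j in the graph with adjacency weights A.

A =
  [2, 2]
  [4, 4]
A^⊗2 =
  [4, 4]
  [6, 6]

Each entry (A^⊗2)_ij equals the minimum over all length-2 walks i = v_0 → v_1 → … → v_2 = j of Σ_t A[v_t][v_{t+1}]. For example, for (i, j) = (0, 1) we minimise over 2 possible intermediate vertex sequences; the minimum is 4, attained along the walk 0 → 0 → 1.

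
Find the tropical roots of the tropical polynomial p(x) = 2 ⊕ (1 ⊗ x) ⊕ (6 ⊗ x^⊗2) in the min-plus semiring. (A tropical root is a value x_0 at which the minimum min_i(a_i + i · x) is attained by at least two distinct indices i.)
Roots: {-5, 1}

Each tropical root is a break point of the lower envelope of the lines y = a_i + i · x (there are 3 lines, with slopes 0, 1, ..., 2). Only the lines that attain the minimum somewhere contribute to roots; other lines are dominated. Here the surviving (envelope) indices are i = 2, i = 1, i = 0.
Intersections between consecutive envelope lines give the roots: for adjacent envelope indices i < j the intersection is x = (a_i − a_j) / (j − i). Reading off the sorted break points: {-5, 1}.
Verification: at each break x_0, at least two indices attain the minimum of min_i(a_i + i · x_0).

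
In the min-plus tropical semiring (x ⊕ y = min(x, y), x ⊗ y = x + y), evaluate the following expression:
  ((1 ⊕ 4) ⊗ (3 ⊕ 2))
((1 ⊕ 4) ⊗ (3 ⊕ 2)) = 3

Expand innermost to outermost. Recall ⊕ takes the minimum of its arguments and ⊗ takes their sum. Working out the expression ((1 ⊕ 4) ⊗ (3 ⊕ 2)) gives 3.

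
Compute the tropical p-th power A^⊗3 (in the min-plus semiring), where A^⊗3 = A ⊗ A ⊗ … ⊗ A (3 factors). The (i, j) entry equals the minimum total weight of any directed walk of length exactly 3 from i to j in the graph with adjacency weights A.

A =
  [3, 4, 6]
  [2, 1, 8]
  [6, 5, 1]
A^⊗3 =
  [7, 6, 8]
  [4, 3, 9]
  [8, 7, 3]

Each entry (A^⊗3)_ij equals the minimum over all length-3 walks i = v_0 → v_1 → … → v_3 = j of Σ_t A[v_t][v_{t+1}]. For example, for (i, j) = (0, 2) we minimise over 9 possible intermediate vertex sequences; the minimum is 8, attained along the walk 0 → 2 → 2 → 2.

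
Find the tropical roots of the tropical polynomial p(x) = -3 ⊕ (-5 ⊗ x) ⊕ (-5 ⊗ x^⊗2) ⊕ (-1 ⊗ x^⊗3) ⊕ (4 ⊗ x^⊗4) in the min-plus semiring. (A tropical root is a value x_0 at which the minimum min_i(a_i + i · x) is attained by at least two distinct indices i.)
Roots: {-5, -4, 0, 2}

Each tropical root is a break point of the lower envelope of the lines y = a_i + i · x (there are 5 lines, with slopes 0, 1, ..., 4). Only the lines that attain the minimum somewhere contribute to roots; other lines are dominated. Here the surviving (envelope) indices are i = 4, i = 3, i = 2, i = 1, i = 0.
Intersections between consecutive envelope lines give the roots: for adjacent envelope indices i < j the intersection is x = (a_i − a_j) / (j − i). Reading off the sorted break points: {-5, -4, 0, 2}.
Verification: at each break x_0, at least two indices attain the minimum of min_i(a_i + i · x_0).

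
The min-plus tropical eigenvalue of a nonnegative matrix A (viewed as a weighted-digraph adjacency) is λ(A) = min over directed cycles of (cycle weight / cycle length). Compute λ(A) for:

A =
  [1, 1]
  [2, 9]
λ(A) = 1

Enumerate directed cycles and compute their means (weight / length). Sample:
  cycle 0 → 0: weight = 1, length = 1, mean = 1/1 ≈ 1.000
  cycle 1 → 1: weight = 9, length = 1, mean = 9/1 ≈ 9.000
  cycle 0 → 1 → 0: weight = 3, length = 2, mean = 3/2 ≈ 1.500
  cycle 1 → 0 → 1: weight = 3, length = 2, mean = 3/2 ≈ 1.500
Minimum mean = 1.000, attained e.g. along the cycle 0 → 0 with weight 1 and length 1. So λ(A) = 1/1 = 1.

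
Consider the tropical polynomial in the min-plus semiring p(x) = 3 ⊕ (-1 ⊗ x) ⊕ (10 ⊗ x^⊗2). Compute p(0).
p(0) = -1

A tropical monomial a ⊗ x^⊗i evaluates to a + i · x. Evaluating each term at x = 0:
  Term 0 contributes 3 + 0 · 0 = 3
  Term 1 contributes -1 + 1 · 0 = -1
  Term 2 contributes 10 + 2 · 0 = 10
p(0) = ⊕ of these = min[3, -1, 10] = -1.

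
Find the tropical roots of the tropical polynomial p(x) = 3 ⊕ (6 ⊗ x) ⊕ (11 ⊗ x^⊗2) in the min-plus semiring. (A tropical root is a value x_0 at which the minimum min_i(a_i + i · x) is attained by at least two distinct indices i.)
Roots: {-5, -3}

Each tropical root is a break point of the lower envelope of the lines y = a_i + i · x (there are 3 lines, with slopes 0, 1, ..., 2). Only the lines that attain the minimum somewhere contribute to roots; other lines are dominated. Here the surviving (envelope) indices are i = 2, i = 1, i = 0.
Intersections between consecutive envelope lines give the roots: for adjacent envelope indices i < j the intersection is x = (a_i − a_j) / (j − i). Reading off the sorted break points: {-5, -3}.
Verification: at each break x_0, at least two indices attain the minimum of min_i(a_i + i · x_0).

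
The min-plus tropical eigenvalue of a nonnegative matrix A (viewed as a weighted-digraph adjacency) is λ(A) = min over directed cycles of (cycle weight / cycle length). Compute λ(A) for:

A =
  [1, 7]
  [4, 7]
λ(A) = 1

Enumerate directed cycles and compute their means (weight / length). Sample:
  cycle 0 → 0: weight = 1, length = 1, mean = 1/1 ≈ 1.000
  cycle 1 → 1: weight = 7, length = 1, mean = 7/1 ≈ 7.000
  cycle 0 → 1 → 0: weight = 11, length = 2, mean = 11/2 ≈ 5.500
  cycle 1 → 0 → 1: weight = 11, length = 2, mean = 11/2 ≈ 5.500
Minimum mean = 1.000, attained e.g. along the cycle 0 → 0 with weight 1 and length 1. So λ(A) = 1/1 = 1.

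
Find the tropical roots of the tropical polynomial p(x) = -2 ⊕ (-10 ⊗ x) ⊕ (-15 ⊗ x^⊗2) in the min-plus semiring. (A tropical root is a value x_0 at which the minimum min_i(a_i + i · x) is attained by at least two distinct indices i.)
Roots: {5, 8}

Each tropical root is a break point of the lower envelope of the lines y = a_i + i · x (there are 3 lines, with slopes 0, 1, ..., 2). Only the lines that attain the minimum somewhere contribute to roots; other lines are dominated. Here the surviving (envelope) indices are i = 2, i = 1, i = 0.
Intersections between consecutive envelope lines give the roots: for adjacent envelope indices i < j the intersection is x = (a_i − a_j) / (j − i). Reading off the sorted break points: {5, 8}.
Verification: at each break x_0, at least two indices attain the minimum of min_i(a_i + i · x_0).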